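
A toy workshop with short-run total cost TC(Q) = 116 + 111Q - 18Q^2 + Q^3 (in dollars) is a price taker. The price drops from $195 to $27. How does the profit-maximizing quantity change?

Output falls from 14 to 0 (the firm shuts down)

MC = 111 - 36Q + 3Q^2; the shutdown threshold is min AVC = $30 (at Q = 9).
At P = $195 ≥ min AVC, set P = MC on the rising branch: Q = 14.
At P = $27 < min AVC = $30, price no longer covers variable cost at any output, so the firm shuts down: Q = 0.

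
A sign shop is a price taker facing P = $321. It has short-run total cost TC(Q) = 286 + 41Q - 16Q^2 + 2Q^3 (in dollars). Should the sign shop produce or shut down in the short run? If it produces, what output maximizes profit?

Produce at Q = 10

From TC, MC = TC'(Q) = 41 - 32Q + 6Q^2 and AVC = VC/Q = 41 - 16Q + 2Q^2.
AVC hits its minimum where MC = AVC, at Q = 4, giving min AVC = 41 - 16·4 + 2·4^2 = $9.
Because $321 ≥ $9, revenue can cover variable cost; the firm operates.
Solving P = MC: -280 - 32Q + 6Q^2 = 0 ⇒ Q = -14/3 or 10. On the upward-sloping branch, Q* = 10.
Check: AVC at Q = 10 is $81 ≤ P, so revenue covers variable cost.
Profit = P·Q − TC = 321·10 − 1096 = $2114.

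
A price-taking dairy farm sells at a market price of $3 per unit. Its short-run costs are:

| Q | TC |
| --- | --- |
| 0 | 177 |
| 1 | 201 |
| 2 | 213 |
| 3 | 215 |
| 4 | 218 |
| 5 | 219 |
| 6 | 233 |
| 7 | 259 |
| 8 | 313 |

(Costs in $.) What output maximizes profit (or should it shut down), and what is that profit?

Tabulate TR − TC: Q=0: -177; Q=1: -198; Q=2: -207; Q=3: -206; Q=4: -206; Q=5: -204; Q=6: -215; Q=7: -238; Q=8: -289.
Profit is highest at Q = 0. Equivalently, the lowest AVC in the table is 42/5 ≈ $8.40 at Q = 5, and P = $3 falls below it — price never covers variable cost, so the firm shuts down and loses only its fixed cost.

Q = 0 (shut down); profit = -$177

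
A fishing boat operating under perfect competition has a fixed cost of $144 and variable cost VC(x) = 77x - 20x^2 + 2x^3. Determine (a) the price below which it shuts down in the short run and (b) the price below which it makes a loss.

Shutdown price = $27; break-even price = $53

Shutdown price = min AVC. AVC = 77 - 20x + 2x^2, with vertex at x = 5 and minimum $27.
ATC = 144/x + 77 - 20x + 2x^2. Setting dATC/dx = −144/x^2 − 20 + 4x = 0 gives x = 6 (since 4·6^3 − 20·6^2 = 144).
min ATC = 144/6 + 77 − 20·6 + 2·6^2 = $53. That is the break-even price.
For $27 ≤ P < $53 the firm produces at a loss; below $27 it shuts down.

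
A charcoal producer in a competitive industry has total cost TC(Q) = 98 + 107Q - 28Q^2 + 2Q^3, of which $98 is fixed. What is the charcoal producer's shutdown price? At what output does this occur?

$9 per unit, at Q = 7

The shutdown price is the minimum of AVC. VC = 107Q - 28Q^2 + 2Q^3, so AVC = 107 - 28Q + 2Q^2.
dAVC/dQ = -28 + 4Q = 0 gives Q = 7. min AVC = 107 - 28·7 + 2·7^2 = 9.
The firm shuts down for any P below $9.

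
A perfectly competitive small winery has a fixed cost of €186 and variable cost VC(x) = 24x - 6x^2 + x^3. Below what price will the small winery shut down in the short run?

Short-run supply begins at min AVC. From VC = 24x - 6x^2 + x^3, AVC = 24 - 6x + x^2.
dAVC/dx = -6 + 2x = 0 gives x = 3. min AVC = 24 - 6·3 + 3^2 = 15.
So the shutdown price is €15.

€15 per unit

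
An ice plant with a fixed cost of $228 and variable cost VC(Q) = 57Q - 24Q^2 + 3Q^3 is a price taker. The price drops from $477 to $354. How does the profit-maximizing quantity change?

Output falls from 10 to 9

MC = 57 - 48Q + 9Q^2; the shutdown threshold is min AVC = $9 (at Q = 4).
At P = $477 ≥ min AVC, set P = MC on the rising branch: Q = 10.
At P = $354 ≥ min AVC, set P = MC: Q = 9. The firm stays open but cuts output.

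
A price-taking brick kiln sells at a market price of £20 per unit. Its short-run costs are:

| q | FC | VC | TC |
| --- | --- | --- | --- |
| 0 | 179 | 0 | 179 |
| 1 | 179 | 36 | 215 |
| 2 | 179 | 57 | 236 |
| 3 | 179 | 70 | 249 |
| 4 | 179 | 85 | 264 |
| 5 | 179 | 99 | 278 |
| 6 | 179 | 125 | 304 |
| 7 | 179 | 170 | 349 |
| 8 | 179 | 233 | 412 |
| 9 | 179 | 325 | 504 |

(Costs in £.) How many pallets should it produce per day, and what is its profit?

Tabulate TR − TC: q=0: -179; q=1: -195; q=2: -196; q=3: -189; q=4: -184; q=5: -178; q=6: -184; q=7: -209; q=8: -252; q=9: -324.
Profit is maximized at q = 5. AVC there is 99/5 = £19.80 ≤ P, so producing beats shutting down (which would give -£179).

q = 5; profit = -£178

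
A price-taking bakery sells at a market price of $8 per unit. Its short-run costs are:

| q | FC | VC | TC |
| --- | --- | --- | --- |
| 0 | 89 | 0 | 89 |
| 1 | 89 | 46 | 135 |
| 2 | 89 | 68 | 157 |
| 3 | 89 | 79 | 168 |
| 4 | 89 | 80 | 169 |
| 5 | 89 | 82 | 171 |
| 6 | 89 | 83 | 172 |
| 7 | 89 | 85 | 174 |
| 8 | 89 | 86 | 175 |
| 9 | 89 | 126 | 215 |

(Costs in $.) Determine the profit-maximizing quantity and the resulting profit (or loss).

q = 0 (shut down); profit = -$89

Compute π = P·q − TC at each output: q=0: -89; q=1: -127; q=2: -141; q=3: -144; q=4: -137; q=5: -131; q=6: -124; q=7: -118; q=8: -111; q=9: -143.
Profit is highest at q = 0. Equivalently, the lowest AVC in the table is 86/8 ≈ $10.75 at q = 8, and P = $8 falls below it — price never covers variable cost, so the firm shuts down and loses only its fixed cost.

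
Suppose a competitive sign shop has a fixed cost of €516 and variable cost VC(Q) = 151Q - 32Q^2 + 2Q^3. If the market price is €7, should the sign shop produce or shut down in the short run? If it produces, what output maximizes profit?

From TC, MC = TC'(Q) = 151 - 64Q + 6Q^2 and AVC = VC/Q = 151 - 32Q + 2Q^2.
The AVC parabola has its vertex at Q = 32/4 = 8, where AVC = 151 - 32·8 + 2·8^2 = €23.
Since P = €7 < min AVC = €23, price fails to cover variable cost at any output.
Shutting down limits the loss to fixed cost, €516.

Shut down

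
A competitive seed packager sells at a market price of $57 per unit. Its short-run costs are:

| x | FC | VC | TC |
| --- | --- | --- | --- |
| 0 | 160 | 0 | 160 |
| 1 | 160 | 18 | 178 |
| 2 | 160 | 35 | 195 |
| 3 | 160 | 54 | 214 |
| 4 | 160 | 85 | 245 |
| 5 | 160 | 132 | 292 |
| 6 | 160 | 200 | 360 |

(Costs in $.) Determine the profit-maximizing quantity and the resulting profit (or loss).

Tabulate TR − TC: x=0: -160; x=1: -121; x=2: -81; x=3: -43; x=4: -17; x=5: -7; x=6: -18.
Profit is maximized at x = 5. AVC there is 132/5 = $26.40 ≤ P, so producing beats shutting down (which would give -$160).

x = 5; profit = -$7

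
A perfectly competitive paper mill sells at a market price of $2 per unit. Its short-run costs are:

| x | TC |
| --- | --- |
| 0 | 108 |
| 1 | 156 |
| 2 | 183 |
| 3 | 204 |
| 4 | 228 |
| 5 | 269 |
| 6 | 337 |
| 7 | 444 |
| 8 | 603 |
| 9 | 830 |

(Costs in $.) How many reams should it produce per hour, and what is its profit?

x = 0 (shut down); profit = -$108

Compute π = P·x − TC at each output: x=0: -108; x=1: -154; x=2: -179; x=3: -198; x=4: -220; x=5: -259; x=6: -325; x=7: -430; x=8: -587; x=9: -812.
Profit is highest at x = 0. Equivalently, the lowest AVC in the table is 120/4 ≈ $30 at x = 4, and P = $2 falls below it — price never covers variable cost, so the firm shuts down and loses only its fixed cost.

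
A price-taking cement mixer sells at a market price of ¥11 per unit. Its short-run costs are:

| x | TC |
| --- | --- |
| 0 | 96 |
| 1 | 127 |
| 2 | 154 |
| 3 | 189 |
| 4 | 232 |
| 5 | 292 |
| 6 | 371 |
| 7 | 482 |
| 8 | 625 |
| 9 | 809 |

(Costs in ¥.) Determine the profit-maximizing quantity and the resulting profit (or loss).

x = 0 (shut down); profit = -¥96

Compute π = P·x − TC at each output: x=0: -96; x=1: -116; x=2: -132; x=3: -156; x=4: -188; x=5: -237; x=6: -305; x=7: -405; x=8: -537; x=9: -710.
Profit is highest at x = 0. Equivalently, the lowest AVC in the table is 58/2 ≈ ¥29 at x = 2, and P = ¥11 falls below it — price never covers variable cost, so the firm shuts down and loses only its fixed cost.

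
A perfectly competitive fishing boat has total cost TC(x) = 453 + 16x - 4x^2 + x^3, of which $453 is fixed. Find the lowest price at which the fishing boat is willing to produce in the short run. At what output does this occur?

The firm shuts down when price falls below the minimum of average variable cost. AVC = VC/x = 16 - 4x + x^2.
dAVC/dx = -4 + 2x = 0 gives x = 2. min AVC = 16 - 4·2 + 2^2 = 12.
So the shutdown price is $12.

$12 per unit, at x = 2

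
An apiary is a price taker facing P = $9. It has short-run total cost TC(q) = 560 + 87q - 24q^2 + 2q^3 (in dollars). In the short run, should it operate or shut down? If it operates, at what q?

Shut down

Strip out fixed cost: VC = 87q - 24q^2 + 2q^3. Then AVC = 87 - 24q + 2q^2 and MC = 87 - 48q + 6q^2.
AVC is minimized where dAVC/dq = -24 + 4q = 0, at q = 6; min AVC = 87 - 24·6 + 2·6^2 = $15.
Since P = $9 < min AVC = $15, price fails to cover variable cost at any output.
Best response: produce nothing and absorb the $560 fixed cost.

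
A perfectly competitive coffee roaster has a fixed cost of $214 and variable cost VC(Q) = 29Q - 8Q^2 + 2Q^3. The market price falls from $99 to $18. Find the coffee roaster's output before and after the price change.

AVC = 29 - 8Q + 2Q^2, minimized at Q = 2 where min AVC = $21. MC = 29 - 16Q + 6Q^2.
With P = $99 above the shutdown price, P = MC gives Q = 5.
At P = $18 < min AVC = $21, price no longer covers variable cost at any output, so the firm shuts down: Q = 0.

Output falls from 5 to 0 (the firm shuts down)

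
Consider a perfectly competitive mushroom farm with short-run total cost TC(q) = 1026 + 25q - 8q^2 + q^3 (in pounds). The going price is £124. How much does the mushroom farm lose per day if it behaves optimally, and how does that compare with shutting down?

Profit = -£216 at q = 9

AVC = 25 - 8q + q^2; min AVC = £9 at q = 4. Since P = £124 ≥ min AVC, the firm produces.
MC = 25 - 16q + 3q^2. Setting P = MC and taking the root on the rising branch gives q* = 9.
TR = 124·9 = 1116. TC = 1026 + 306 = 1332. Profit = 1116 − 1332 = -£216.
Shutting down would mean losing the fixed cost of £1026, so operating at a loss of £216 is better by £810.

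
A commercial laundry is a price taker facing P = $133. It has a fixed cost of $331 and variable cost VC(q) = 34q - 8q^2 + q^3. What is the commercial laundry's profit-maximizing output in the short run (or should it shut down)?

Variable cost is VC = 34q - 8q^2 + q^3, so AVC = VC/q = 34 - 8q + q^2 and MC = dTC/dq = 34 - 16q + 3q^2.
The AVC parabola has its vertex at q = 8/2 = 4, where AVC = 34 - 8·4 + 4^2 = $18.
Since P = $133 ≥ min AVC = $18, price covers variable cost and the firm should produce.
Solving P = MC: -99 - 16q + 3q^2 = 0 ⇒ q = -11/3 or 9. On the upward-sloping branch, q* = 9.
Check: AVC at q = 9 is $43 ≤ P, so revenue covers variable cost.
Profit = P·q − TC = 133·9 − 718 = $479.

Produce at q = 9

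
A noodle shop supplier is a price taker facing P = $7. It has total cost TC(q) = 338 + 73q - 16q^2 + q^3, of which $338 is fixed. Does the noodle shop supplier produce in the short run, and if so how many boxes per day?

Shut down

Strip out fixed cost: VC = 73q - 16q^2 + q^3. Then AVC = 73 - 16q + q^2 and MC = 73 - 32q + 3q^2.
AVC hits its minimum where MC = AVC, at q = 8, giving min AVC = 73 - 16·8 + 8^2 = $9.
Since P = $7 < min AVC = $9, price fails to cover variable cost at any output.
Shutting down limits the loss to fixed cost, $338.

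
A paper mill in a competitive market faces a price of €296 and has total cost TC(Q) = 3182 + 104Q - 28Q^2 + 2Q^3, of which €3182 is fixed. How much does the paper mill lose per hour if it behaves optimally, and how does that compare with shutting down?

AVC = 104 - 28Q + 2Q^2 has its minimum €6 at Q = 7; price €296 clears that bar, so the firm operates.
With MC = 104 - 56Q + 6Q^2, P = MC on the upward-sloping part at Q* = 12.
TR = 296·12 = 3552. TC = 3182 + 672 = 3854. Profit = 3552 − 3854 = -€302.
That loss of €302 beats the €3182 the firm would lose by shutting down; producing recovers €2880 of fixed cost.

Profit = -€302 at Q = 12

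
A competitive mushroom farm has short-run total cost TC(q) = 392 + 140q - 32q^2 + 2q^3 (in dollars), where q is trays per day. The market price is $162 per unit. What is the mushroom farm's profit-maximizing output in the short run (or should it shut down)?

Produce at q = 11

Variable cost is VC = 140q - 32q^2 + 2q^3, so AVC = VC/q = 140 - 32q + 2q^2 and MC = dTC/dq = 140 - 64q + 6q^2.
AVC is minimized where dAVC/dq = -32 + 4q = 0, at q = 8; min AVC = 140 - 32·8 + 2·8^2 = $12.
P = $162 exceeds min AVC = $12, so the firm stays open.
P = MC gives -22 - 64q + 6q^2 = 0, with roots -1/3 and 11. Take the larger (rising MC): q* = 11.
Check: AVC at q = 11 is $30 ≤ P, so revenue covers variable cost.
Profit = P·q − TC = 162·11 − 722 = $1060.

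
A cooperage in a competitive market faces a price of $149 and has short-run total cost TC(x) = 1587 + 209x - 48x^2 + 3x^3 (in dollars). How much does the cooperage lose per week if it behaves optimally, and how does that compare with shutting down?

AVC = 209 - 48x + 3x^2 has its minimum $17 at x = 8; price $149 clears that bar, so the firm operates.
With MC = 209 - 96x + 9x^2, P = MC on the upward-sloping part at x* = 10.
TR = 149·10 = 1490. TC = 1587 + 290 = 1877. Profit = 1490 − 1877 = -$387.
Shutting down would mean losing the fixed cost of $1587, so operating at a loss of $387 is better by $1200.

Profit = -$387 at x = 10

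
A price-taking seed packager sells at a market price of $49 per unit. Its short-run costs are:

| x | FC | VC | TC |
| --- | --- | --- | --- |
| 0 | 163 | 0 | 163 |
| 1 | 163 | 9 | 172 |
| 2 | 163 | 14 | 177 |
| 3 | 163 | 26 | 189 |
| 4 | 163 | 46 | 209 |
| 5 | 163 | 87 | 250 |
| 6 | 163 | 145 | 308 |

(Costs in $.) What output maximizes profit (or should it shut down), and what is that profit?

Tabulate TR − TC: x=0: -163; x=1: -123; x=2: -79; x=3: -42; x=4: -13; x=5: -5; x=6: -14.
Profit is maximized at x = 5. AVC there is 87/5 = $17.40 ≤ P, so producing beats shutting down (which would give -$163).

x = 5; profit = -$5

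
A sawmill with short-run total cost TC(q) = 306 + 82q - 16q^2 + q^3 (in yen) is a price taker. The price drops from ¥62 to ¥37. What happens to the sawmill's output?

AVC = 82 - 16q + q^2, minimized at q = 8 where min AVC = ¥18. MC = 82 - 32q + 3q^2.
With P = ¥62 above the shutdown price, P = MC gives q = 10.
At P = ¥37 ≥ min AVC, set P = MC: q = 9. The firm stays open but cuts output.

Output falls from 10 to 9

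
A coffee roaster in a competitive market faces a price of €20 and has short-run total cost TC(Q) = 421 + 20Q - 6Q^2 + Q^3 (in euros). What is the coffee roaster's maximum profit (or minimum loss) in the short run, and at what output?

Profit = -€389 at Q = 4

AVC = 20 - 6Q + Q^2; min AVC = €11 at Q = 3. Since P = €20 ≥ min AVC, the firm produces.
MC = 20 - 12Q + 3Q^2. Setting P = MC and taking the root on the rising branch gives Q* = 4.
TR = 20·4 = 80. TC = 421 + 48 = 469. Profit = 80 − 469 = -€389.
That loss of €389 beats the €421 the firm would lose by shutting down; producing recovers €32 of fixed cost.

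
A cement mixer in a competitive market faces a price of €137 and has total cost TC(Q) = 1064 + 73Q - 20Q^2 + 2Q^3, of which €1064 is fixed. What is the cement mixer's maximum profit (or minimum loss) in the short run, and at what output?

Profit = -€296 at Q = 8

AVC = 73 - 20Q + 2Q^2 has its minimum €23 at Q = 5; price €137 clears that bar, so the firm operates.
MC = 73 - 40Q + 6Q^2. Setting P = MC and taking the root on the rising branch gives Q* = 8.
TR = 137·8 = 1096. TC = 1064 + 328 = 1392. Profit = 1096 − 1392 = -€296.
Shutting down would mean losing the fixed cost of €1064, so operating at a loss of €296 is better by €768.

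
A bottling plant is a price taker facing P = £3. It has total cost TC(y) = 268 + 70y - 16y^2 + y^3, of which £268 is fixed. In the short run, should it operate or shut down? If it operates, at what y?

Shut down

Strip out fixed cost: VC = 70y - 16y^2 + y^3. Then AVC = 70 - 16y + y^2 and MC = 70 - 32y + 3y^2.
AVC is minimized where dAVC/dy = -16 + 2y = 0, at y = 8; min AVC = 70 - 16·8 + 8^2 = £6.
With P < min AVC (£3 < £6), every unit sold adds to the loss.
The firm minimizes its loss by shutting down and losing only its fixed cost of £268.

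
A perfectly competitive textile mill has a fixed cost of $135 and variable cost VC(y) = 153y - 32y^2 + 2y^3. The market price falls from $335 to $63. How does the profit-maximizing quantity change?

Output falls from 13 to 9

AVC = 153 - 32y + 2y^2, minimized at y = 8 where min AVC = $25. MC = 153 - 64y + 6y^2.
At P = $335 ≥ min AVC, set P = MC on the rising branch: y = 13.
At P = $63 ≥ min AVC, set P = MC: y = 9. The firm stays open but cuts output.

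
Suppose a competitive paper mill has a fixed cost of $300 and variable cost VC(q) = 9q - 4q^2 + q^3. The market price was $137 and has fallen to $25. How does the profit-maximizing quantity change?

Output falls from 8 to 4

AVC = 9 - 4q + q^2, minimized at q = 2 where min AVC = $5. MC = 9 - 8q + 3q^2.
At P = $137 ≥ min AVC, set P = MC on the rising branch: q = 8.
At P = $25 ≥ min AVC, set P = MC: q = 4. The firm stays open but cuts output.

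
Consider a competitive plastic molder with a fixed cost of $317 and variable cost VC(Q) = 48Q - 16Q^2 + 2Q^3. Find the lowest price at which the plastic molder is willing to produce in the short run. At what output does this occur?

$16 per unit, at Q = 4

The shutdown price is the minimum of AVC. VC = 48Q - 16Q^2 + 2Q^3, so AVC = 48 - 16Q + 2Q^2.
dAVC/dQ = -16 + 4Q = 0 gives Q = 4. min AVC = 48 - 16·4 + 2·4^2 = 16.
The firm shuts down for any P below $16.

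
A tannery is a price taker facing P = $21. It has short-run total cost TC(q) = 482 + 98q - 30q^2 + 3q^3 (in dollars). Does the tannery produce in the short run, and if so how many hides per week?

Variable cost is VC = 98q - 30q^2 + 3q^3, so AVC = VC/q = 98 - 30q + 3q^2 and MC = dTC/dq = 98 - 60q + 9q^2.
AVC is minimized where dAVC/dq = -30 + 6q = 0, at q = 5; min AVC = 98 - 30·5 + 3·5^2 = $23.
Since P = $21 < min AVC = $23, price fails to cover variable cost at any output.
Shutting down limits the loss to fixed cost, $482.

Shut down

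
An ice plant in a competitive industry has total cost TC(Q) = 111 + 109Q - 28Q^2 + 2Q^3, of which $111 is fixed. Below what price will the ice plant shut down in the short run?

$11 per unit

The firm shuts down when price falls below the minimum of average variable cost. AVC = VC/Q = 109 - 28Q + 2Q^2.
dAVC/dQ = -28 + 4Q = 0 gives Q = 7. min AVC = 109 - 28·7 + 2·7^2 = 11.
For P < $11 the firm produces nothing.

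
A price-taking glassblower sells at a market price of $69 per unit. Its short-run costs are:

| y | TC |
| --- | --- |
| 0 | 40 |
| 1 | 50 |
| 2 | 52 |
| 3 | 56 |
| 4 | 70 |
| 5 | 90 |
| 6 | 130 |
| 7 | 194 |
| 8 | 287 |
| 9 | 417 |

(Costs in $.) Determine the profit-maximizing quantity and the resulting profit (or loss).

y = 7; profit = $289

Profit at each row (π = 69y − TC): y=0: -40; y=1: 19; y=2: 86; y=3: 151; y=4: 206; y=5: 255; y=6: 284; y=7: 289; y=8: 265; y=9: 204.
Profit is maximized at y = 7. AVC there is 154/7 = $22 ≤ P, so producing beats shutting down (which would give -$40).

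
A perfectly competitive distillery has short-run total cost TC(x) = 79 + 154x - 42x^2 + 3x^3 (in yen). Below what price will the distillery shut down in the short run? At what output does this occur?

The shutdown price is the minimum of AVC. VC = 154x - 42x^2 + 3x^3, so AVC = 154 - 42x + 3x^2.
dAVC/dx = -42 + 6x = 0 gives x = 7. min AVC = 154 - 42·7 + 3·7^2 = 7.
For P < ¥7 the firm produces nothing.

¥7 per unit, at x = 7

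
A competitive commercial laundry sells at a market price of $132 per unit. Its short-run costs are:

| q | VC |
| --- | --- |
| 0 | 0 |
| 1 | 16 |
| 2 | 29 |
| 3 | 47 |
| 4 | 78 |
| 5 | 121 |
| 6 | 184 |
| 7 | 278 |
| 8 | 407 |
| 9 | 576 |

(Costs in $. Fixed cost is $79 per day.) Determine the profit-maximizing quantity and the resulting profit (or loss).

Tabulate TR − TC: q=0: -79; q=1: 37; q=2: 156; q=3: 270; q=4: 371; q=5: 460; q=6: 529; q=7: 567; q=8: 570; q=9: 533.
Profit is maximized at q = 8. AVC there is 407/8 = $50.88 ≤ P, so producing beats shutting down (which would give -$79).

q = 8; profit = $570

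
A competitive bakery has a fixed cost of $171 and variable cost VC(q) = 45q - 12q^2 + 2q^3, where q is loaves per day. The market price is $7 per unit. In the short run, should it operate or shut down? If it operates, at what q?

Strip out fixed cost: VC = 45q - 12q^2 + 2q^3. Then AVC = 45 - 12q + 2q^2 and MC = 45 - 24q + 6q^2.
The AVC parabola has its vertex at q = 12/4 = 3, where AVC = 45 - 12·3 + 2·3^2 = $27.
With P < min AVC ($7 < $27), every unit sold adds to the loss.
Best response: produce nothing and absorb the $171 fixed cost.

Shut down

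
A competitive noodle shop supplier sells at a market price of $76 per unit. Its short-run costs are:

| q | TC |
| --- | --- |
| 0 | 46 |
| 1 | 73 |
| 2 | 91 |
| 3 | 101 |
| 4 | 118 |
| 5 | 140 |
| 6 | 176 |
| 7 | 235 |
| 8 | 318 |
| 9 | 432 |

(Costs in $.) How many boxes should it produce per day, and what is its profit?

Profit at each row (π = 76q − TC): q=0: -46; q=1: 3; q=2: 61; q=3: 127; q=4: 186; q=5: 240; q=6: 280; q=7: 297; q=8: 290; q=9: 252.
Profit is maximized at q = 7. AVC there is 189/7 = $27 ≤ P, so producing beats shutting down (which would give -$46).

q = 7; profit = $297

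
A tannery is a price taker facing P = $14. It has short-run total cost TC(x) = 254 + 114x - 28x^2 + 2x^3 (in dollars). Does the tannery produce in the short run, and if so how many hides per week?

Strip out fixed cost: VC = 114x - 28x^2 + 2x^3. Then AVC = 114 - 28x + 2x^2 and MC = 114 - 56x + 6x^2.
The AVC parabola has its vertex at x = 28/4 = 7, where AVC = 114 - 28·7 + 2·7^2 = $16.
Since P = $14 < min AVC = $16, price fails to cover variable cost at any output.
The firm minimizes its loss by shutting down and losing only its fixed cost of $254.

Shut down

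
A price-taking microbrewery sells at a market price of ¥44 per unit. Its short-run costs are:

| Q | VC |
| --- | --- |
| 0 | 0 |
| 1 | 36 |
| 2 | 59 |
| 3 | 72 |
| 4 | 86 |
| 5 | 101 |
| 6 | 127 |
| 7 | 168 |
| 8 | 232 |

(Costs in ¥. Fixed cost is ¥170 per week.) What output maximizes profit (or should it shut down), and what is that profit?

Tabulate TR − TC: Q=0: -170; Q=1: -162; Q=2: -141; Q=3: -110; Q=4: -80; Q=5: -51; Q=6: -33; Q=7: -30; Q=8: -50.
Profit is maximized at Q = 7. AVC there is 168/7 = ¥24 ≤ P, so producing beats shutting down (which would give -¥170).

Q = 7; profit = -¥30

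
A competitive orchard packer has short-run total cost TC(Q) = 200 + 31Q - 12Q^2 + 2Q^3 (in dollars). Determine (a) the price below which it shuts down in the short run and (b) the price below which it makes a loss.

Shutdown price = $13; break-even price = $61

Shutdown price = min AVC. AVC = 31 - 12Q + 2Q^2, with vertex at Q = 3 and minimum $13.
ATC = 200/Q + 31 - 12Q + 2Q^2. Setting dATC/dQ = −200/Q^2 − 12 + 4Q = 0 gives Q = 5 (since 4·5^3 − 12·5^2 = 200).
min ATC = 200/5 + 31 − 12·5 + 2·5^2 = $61. That is the break-even price.
For $13 ≤ P < $61 the firm produces at a loss; below $13 it shuts down.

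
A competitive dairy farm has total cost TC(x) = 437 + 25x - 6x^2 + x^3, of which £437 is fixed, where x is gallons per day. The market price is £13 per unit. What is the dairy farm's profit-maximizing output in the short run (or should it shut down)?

Shut down

Variable cost is VC = 25x - 6x^2 + x^3, so AVC = VC/x = 25 - 6x + x^2 and MC = dTC/dx = 25 - 12x + 3x^2.
The AVC parabola has its vertex at x = 6/2 = 3, where AVC = 25 - 6·3 + 3^2 = £16.
With P < min AVC (£13 < £16), every unit sold adds to the loss.
Best response: produce nothing and absorb the £437 fixed cost.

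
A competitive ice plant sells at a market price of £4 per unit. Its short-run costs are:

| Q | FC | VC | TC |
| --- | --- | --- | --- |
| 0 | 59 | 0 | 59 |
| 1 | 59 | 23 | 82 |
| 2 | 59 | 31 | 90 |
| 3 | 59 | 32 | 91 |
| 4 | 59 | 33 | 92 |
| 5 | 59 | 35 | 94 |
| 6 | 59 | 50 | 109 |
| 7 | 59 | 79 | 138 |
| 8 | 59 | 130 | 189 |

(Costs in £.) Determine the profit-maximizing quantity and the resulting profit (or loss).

Compute π = P·Q − TC at each output: Q=0: -59; Q=1: -78; Q=2: -82; Q=3: -79; Q=4: -76; Q=5: -74; Q=6: -85; Q=7: -110; Q=8: -157.
Profit is highest at Q = 0. Equivalently, the lowest AVC in the table is 35/5 ≈ £7 at Q = 5, and P = £4 falls below it — price never covers variable cost, so the firm shuts down and loses only its fixed cost.

Q = 0 (shut down); profit = -£59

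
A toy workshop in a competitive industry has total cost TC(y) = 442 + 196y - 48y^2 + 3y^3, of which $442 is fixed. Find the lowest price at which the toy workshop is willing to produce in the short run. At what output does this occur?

$4 per unit, at y = 8

Short-run supply begins at min AVC. From VC = 196y - 48y^2 + 3y^3, AVC = 196 - 48y + 3y^2.
dAVC/dy = -48 + 6y = 0 gives y = 8. min AVC = 196 - 48·8 + 3·8^2 = 4.
So the shutdown price is $4.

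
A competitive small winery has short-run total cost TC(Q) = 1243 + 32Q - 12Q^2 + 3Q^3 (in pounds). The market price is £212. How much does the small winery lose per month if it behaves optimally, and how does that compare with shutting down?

Profit = -£379 at Q = 6

AVC = 32 - 12Q + 3Q^2; min AVC = £20 at Q = 2. Since P = £212 ≥ min AVC, the firm produces.
MC = 32 - 24Q + 9Q^2. Setting P = MC and taking the root on the rising branch gives Q* = 6.
TR = 212·6 = 1272. TC = 1243 + 408 = 1651. Profit = 1272 − 1651 = -£379.
Shutting down would mean losing the fixed cost of £1243, so operating at a loss of £379 is better by £864.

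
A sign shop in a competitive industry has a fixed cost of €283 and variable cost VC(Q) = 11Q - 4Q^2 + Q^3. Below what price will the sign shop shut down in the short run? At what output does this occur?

The firm shuts down when price falls below the minimum of average variable cost. AVC = VC/Q = 11 - 4Q + Q^2.
dAVC/dQ = -4 + 2Q = 0 gives Q = 2. min AVC = 11 - 4·2 + 2^2 = 7.
So the shutdown price is €7.

€7 per unit, at Q = 2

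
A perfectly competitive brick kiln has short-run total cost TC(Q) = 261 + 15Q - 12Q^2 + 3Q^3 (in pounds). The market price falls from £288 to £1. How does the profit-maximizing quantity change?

Output falls from 7 to 0 (the firm shuts down)

MC = 15 - 24Q + 9Q^2; the shutdown threshold is min AVC = £3 (at Q = 2).
At P = £288 ≥ min AVC, set P = MC on the rising branch: Q = 7.
At P = £1 < min AVC = £3, price no longer covers variable cost at any output, so the firm shuts down: Q = 0.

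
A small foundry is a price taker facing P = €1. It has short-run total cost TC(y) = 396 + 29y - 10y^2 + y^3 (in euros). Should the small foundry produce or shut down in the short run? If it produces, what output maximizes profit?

Shut down

From TC, MC = TC'(y) = 29 - 20y + 3y^2 and AVC = VC/y = 29 - 10y + y^2.
AVC hits its minimum where MC = AVC, at y = 5, giving min AVC = 29 - 10·5 + 5^2 = €4.
P = €1 lies below min AVC = €4; no output level covers variable cost.
The firm minimizes its loss by shutting down and losing only its fixed cost of €396.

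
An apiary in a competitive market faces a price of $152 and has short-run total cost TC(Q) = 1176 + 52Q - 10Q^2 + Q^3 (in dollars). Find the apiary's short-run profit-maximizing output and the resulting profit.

AVC = 52 - 10Q + Q^2 has its minimum $27 at Q = 5; price $152 clears that bar, so the firm operates.
With MC = 52 - 20Q + 3Q^2, P = MC on the upward-sloping part at Q* = 10.
TR = 152·10 = 1520. TC = 1176 + 520 = 1696. Profit = 1520 − 1696 = -$176.
That loss of $176 beats the $1176 the firm would lose by shutting down; producing recovers $1000 of fixed cost.

Profit = -$176 at Q = 10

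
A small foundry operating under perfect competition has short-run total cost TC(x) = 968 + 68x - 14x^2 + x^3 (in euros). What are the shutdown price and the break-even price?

Shutdown price = €19; break-even price = €123

AVC = 68 - 14x + x^2; minimized at x = 7, giving min AVC = €19. That is the shutdown price.
ATC = 968/x + 68 - 14x + x^2. Setting dATC/dx = −968/x^2 − 14 + 2x = 0 gives x = 11 (since 2·11^3 − 14·11^2 = 968).
min ATC = 968/11 + 68 − 14·11 + 11^2 = €123. That is the break-even price.
For €19 ≤ P < €123 the firm produces at a loss; below €19 it shuts down.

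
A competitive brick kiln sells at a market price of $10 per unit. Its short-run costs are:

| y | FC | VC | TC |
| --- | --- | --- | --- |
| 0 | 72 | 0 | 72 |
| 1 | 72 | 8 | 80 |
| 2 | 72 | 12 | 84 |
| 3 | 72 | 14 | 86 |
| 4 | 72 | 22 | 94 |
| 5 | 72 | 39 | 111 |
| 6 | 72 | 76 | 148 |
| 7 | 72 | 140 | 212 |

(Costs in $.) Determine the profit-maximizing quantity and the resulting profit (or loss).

Compute π = P·y − TC at each output: y=0: -72; y=1: -70; y=2: -64; y=3: -56; y=4: -54; y=5: -61; y=6: -88; y=7: -142.
Profit is maximized at y = 4. AVC there is 22/4 = $5.50 ≤ P, so producing beats shutting down (which would give -$72).

y = 4; profit = -$54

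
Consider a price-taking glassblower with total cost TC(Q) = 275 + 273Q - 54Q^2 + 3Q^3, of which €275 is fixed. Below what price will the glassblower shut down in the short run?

€30 per unit

The shutdown price is the minimum of AVC. VC = 273Q - 54Q^2 + 3Q^3, so AVC = 273 - 54Q + 3Q^2.
dAVC/dQ = -54 + 6Q = 0 gives Q = 9. min AVC = 273 - 54·9 + 3·9^2 = 30.
For P < €30 the firm produces nothing.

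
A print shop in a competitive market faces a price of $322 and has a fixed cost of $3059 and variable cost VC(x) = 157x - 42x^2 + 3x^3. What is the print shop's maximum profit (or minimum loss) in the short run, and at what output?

AVC = 157 - 42x + 3x^2; min AVC = $10 at x = 7. Since P = $322 ≥ min AVC, the firm produces.
With MC = 157 - 84x + 9x^2, P = MC on the upward-sloping part at x* = 11.
TR = 322·11 = 3542. TC = 3059 + 638 = 3697. Profit = 3542 − 3697 = -$155.
By producing, the firm covers all variable cost plus $2904 of fixed cost; shutting down would lose the full $3059.

Profit = -$155 at x = 11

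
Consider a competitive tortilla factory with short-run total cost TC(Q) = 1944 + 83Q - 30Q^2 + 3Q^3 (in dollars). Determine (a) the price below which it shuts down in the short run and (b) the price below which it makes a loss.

Shutdown price = $8; break-even price = $272

Shutdown price = min AVC. AVC = 83 - 30Q + 3Q^2, with vertex at Q = 5 and minimum $8.
ATC = 1944/Q + 83 - 30Q + 3Q^2. Setting dATC/dQ = −1944/Q^2 − 30 + 6Q = 0 gives Q = 9 (since 6·9^3 − 30·9^2 = 1944).
min ATC = 1944/9 + 83 − 30·9 + 3·9^2 = $272. That is the break-even price.
Between these two prices the firm operates at a loss; above $272 it earns a profit.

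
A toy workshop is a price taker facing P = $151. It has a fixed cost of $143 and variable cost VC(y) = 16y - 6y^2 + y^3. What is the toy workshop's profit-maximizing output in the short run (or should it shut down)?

Strip out fixed cost: VC = 16y - 6y^2 + y^3. Then AVC = 16 - 6y + y^2 and MC = 16 - 12y + 3y^2.
AVC hits its minimum where MC = AVC, at y = 3, giving min AVC = 16 - 6·3 + 3^2 = $7.
P = $151 exceeds min AVC = $7, so the firm stays open.
Set P = MC: 151 = 16 - 12y + 3y^2 → -135 - 12y + 3y^2 = 0. The roots are y = -5 and y = 9; the profit-maximizing output is on the rising part of MC, so y* = 9.
Check: AVC at y = 9 is $43 ≤ P, so revenue covers variable cost.
Profit = P·y − TC = 151·9 − 530 = $829.

Produce at y = 9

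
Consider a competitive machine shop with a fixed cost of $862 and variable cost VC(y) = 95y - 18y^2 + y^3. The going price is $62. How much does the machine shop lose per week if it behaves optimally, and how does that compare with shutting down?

Profit = -$378 at y = 11

AVC = 95 - 18y + y^2 has its minimum $14 at y = 9; price $62 clears that bar, so the firm operates.
With MC = 95 - 36y + 3y^2, P = MC on the upward-sloping part at y* = 11.
TR = 62·11 = 682. TC = 862 + 198 = 1060. Profit = 682 − 1060 = -$378.
Shutting down would mean losing the fixed cost of $862, so operating at a loss of $378 is better by $484.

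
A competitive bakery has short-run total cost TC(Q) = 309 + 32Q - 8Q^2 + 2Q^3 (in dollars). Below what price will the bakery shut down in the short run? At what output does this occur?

Short-run supply begins at min AVC. From VC = 32Q - 8Q^2 + 2Q^3, AVC = 32 - 8Q + 2Q^2.
At the minimum of AVC, MC = AVC. MC = 32 - 16Q + 6Q^2; setting MC = AVC gives 4Q^2 - 8Q = 0, so Q = 2. min AVC = 24.
For P < $24 the firm produces nothing.

$24 per unit, at Q = 2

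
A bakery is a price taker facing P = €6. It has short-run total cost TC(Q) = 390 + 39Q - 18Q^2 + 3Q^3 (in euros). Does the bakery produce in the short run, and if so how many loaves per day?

Shut down

From TC, MC = TC'(Q) = 39 - 36Q + 9Q^2 and AVC = VC/Q = 39 - 18Q + 3Q^2.
AVC is minimized where dAVC/dQ = -18 + 6Q = 0, at Q = 3; min AVC = 39 - 18·3 + 3·3^2 = €12.
P = €6 lies below min AVC = €12; no output level covers variable cost.
Best response: produce nothing and absorb the €390 fixed cost.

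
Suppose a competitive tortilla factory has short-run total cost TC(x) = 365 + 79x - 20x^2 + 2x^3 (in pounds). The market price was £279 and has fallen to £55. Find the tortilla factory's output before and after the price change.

MC = 79 - 40x + 6x^2; the shutdown threshold is min AVC = £29 (at x = 5).
With P = £279 above the shutdown price, P = MC gives x = 10.
At P = £55 ≥ min AVC, set P = MC: x = 6. The firm stays open but cuts output.

Output falls from 10 to 6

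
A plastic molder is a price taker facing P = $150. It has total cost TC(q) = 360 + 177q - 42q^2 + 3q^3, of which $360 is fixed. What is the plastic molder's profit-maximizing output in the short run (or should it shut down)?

Produce at q = 9

From TC, MC = TC'(q) = 177 - 84q + 9q^2 and AVC = VC/q = 177 - 42q + 3q^2.
AVC is minimized where dAVC/dq = -42 + 6q = 0, at q = 7; min AVC = 177 - 42·7 + 3·7^2 = $30.
Since P = $150 ≥ min AVC = $30, price covers variable cost and the firm should produce.
Solving P = MC: 27 - 84q + 9q^2 = 0 ⇒ q = 1/3 or 9. On the upward-sloping branch, q* = 9.
Check: AVC at q = 9 is $42 ≤ P, so revenue covers variable cost.
Profit = P·q − TC = 150·9 − 738 = $612.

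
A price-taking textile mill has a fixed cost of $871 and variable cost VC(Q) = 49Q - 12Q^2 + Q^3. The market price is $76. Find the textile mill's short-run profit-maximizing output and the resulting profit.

Profit = -$385 at Q = 9

AVC = 49 - 12Q + Q^2; min AVC = $13 at Q = 6. Since P = $76 ≥ min AVC, the firm produces.
MC = 49 - 24Q + 3Q^2. Setting P = MC and taking the root on the rising branch gives Q* = 9.
TR = 76·9 = 684. TC = 871 + 198 = 1069. Profit = 684 − 1069 = -$385.
Shutting down would mean losing the fixed cost of $871, so operating at a loss of $385 is better by $486.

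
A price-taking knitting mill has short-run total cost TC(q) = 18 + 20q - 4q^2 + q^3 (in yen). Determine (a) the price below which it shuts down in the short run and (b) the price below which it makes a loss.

AVC = 20 - 4q + q^2; minimized at q = 2, giving min AVC = ¥16. That is the shutdown price.
ATC = 18/q + 20 - 4q + q^2. Setting dATC/dq = −18/q^2 − 4 + 2q = 0 gives q = 3 (since 2·3^3 − 4·3^2 = 18).
min ATC = 18/3 + 20 − 4·3 + 3^2 = ¥23. That is the break-even price.
Between these two prices the firm operates at a loss; above ¥23 it earns a profit.

Shutdown price = ¥16; break-even price = ¥23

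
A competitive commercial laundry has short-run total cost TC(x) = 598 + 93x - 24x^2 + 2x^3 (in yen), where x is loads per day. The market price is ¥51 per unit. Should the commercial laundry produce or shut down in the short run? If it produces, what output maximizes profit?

Strip out fixed cost: VC = 93x - 24x^2 + 2x^3. Then AVC = 93 - 24x + 2x^2 and MC = 93 - 48x + 6x^2.
AVC hits its minimum where MC = AVC, at x = 6, giving min AVC = 93 - 24·6 + 2·6^2 = ¥21.
P = ¥51 exceeds min AVC = ¥21, so the firm stays open.
Solving P = MC: 42 - 48x + 6x^2 = 0 ⇒ x = 1 or 7. On the upward-sloping branch, x* = 7.
Check: AVC at x = 7 is ¥23 ≤ P, so revenue covers variable cost.
Profit = P·x − TC = 51·7 − 759 = -¥402, a loss, but smaller than the ¥598 fixed cost the firm would lose by shutting down.

Produce at x = 7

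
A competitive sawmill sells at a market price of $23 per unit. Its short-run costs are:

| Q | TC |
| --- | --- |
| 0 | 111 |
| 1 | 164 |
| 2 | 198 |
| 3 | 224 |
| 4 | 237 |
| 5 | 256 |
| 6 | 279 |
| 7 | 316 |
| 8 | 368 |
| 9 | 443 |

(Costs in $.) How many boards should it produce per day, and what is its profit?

Compute π = P·Q − TC at each output: Q=0: -111; Q=1: -141; Q=2: -152; Q=3: -155; Q=4: -145; Q=5: -141; Q=6: -141; Q=7: -155; Q=8: -184; Q=9: -236.
Profit is highest at Q = 0. Equivalently, the lowest AVC in the table is 168/6 ≈ $28 at Q = 6, and P = $23 falls below it — price never covers variable cost, so the firm shuts down and loses only its fixed cost.

Q = 0 (shut down); profit = -$111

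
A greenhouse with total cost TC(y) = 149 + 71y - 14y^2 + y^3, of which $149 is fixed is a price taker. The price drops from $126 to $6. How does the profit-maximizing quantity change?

Output falls from 11 to 0 (the firm shuts down)

MC = 71 - 28y + 3y^2; the shutdown threshold is min AVC = $22 (at y = 7).
With P = $126 above the shutdown price, P = MC gives y = 11.
At P = $6 < min AVC = $22, price no longer covers variable cost at any output, so the firm shuts down: y = 0.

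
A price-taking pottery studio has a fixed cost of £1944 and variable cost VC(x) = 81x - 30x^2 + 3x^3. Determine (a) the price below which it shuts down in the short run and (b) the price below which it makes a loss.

Shutdown price = min AVC. AVC = 81 - 30x + 3x^2, with vertex at x = 5 and minimum £6.
ATC = 1944/x + 81 - 30x + 3x^2. Setting dATC/dx = −1944/x^2 − 30 + 6x = 0 gives x = 9 (since 6·9^3 − 30·9^2 = 1944).
min ATC = 1944/9 + 81 − 30·9 + 3·9^2 = £270. That is the break-even price.
For £6 ≤ P < £270 the firm produces at a loss; below £6 it shuts down.

Shutdown price = £6; break-even price = £270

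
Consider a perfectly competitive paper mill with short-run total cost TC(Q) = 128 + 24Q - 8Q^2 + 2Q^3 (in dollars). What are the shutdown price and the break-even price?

Shutdown price = min AVC. AVC = 24 - 8Q + 2Q^2, with vertex at Q = 2 and minimum $16.
ATC = 128/Q + 24 - 8Q + 2Q^2. Setting dATC/dQ = −128/Q^2 − 8 + 4Q = 0 gives Q = 4 (since 4·4^3 − 8·4^2 = 128).
min ATC = 128/4 + 24 − 8·4 + 2·4^2 = $56. That is the break-even price.
Between these two prices the firm operates at a loss; above $56 it earns a profit.

Shutdown price = $16; break-even price = $56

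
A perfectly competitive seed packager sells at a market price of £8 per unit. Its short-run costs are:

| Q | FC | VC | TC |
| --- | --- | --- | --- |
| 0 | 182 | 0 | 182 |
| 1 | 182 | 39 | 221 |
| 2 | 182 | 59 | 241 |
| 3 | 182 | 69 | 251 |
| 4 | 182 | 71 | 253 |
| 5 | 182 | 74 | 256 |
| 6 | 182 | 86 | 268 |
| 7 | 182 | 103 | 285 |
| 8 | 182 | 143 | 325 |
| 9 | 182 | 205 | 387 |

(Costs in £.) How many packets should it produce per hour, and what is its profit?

Compute π = P·Q − TC at each output: Q=0: -182; Q=1: -213; Q=2: -225; Q=3: -227; Q=4: -221; Q=5: -216; Q=6: -220; Q=7: -229; Q=8: -261; Q=9: -315.
Profit is highest at Q = 0. Equivalently, the lowest AVC in the table is 86/6 ≈ £14.33 at Q = 6, and P = £8 falls below it — price never covers variable cost, so the firm shuts down and loses only its fixed cost.

Q = 0 (shut down); profit = -£182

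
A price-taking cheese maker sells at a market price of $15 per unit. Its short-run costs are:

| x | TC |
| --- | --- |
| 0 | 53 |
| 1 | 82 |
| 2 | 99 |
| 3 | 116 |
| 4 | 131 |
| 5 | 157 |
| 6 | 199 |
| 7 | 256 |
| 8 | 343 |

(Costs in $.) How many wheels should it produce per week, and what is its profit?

x = 0 (shut down); profit = -$53

Tabulate TR − TC: x=0: -53; x=1: -67; x=2: -69; x=3: -71; x=4: -71; x=5: -82; x=6: -109; x=7: -151; x=8: -223.
Profit is highest at x = 0. Equivalently, the lowest AVC in the table is 78/4 ≈ $19.50 at x = 4, and P = $15 falls below it — price never covers variable cost, so the firm shuts down and loses only its fixed cost.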